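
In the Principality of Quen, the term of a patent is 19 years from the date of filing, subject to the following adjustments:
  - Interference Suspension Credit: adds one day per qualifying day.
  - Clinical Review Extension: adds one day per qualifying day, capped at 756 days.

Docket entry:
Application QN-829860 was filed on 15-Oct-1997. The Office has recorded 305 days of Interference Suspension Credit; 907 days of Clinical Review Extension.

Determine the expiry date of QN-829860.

September 11, 2019

Base term: filing date + 19 years → 15 October 2016.
Interference Suspension Credit: +305 days → 16 August 2017.
Clinical Review Extension: 907 days claimed exceeds the 756-day cap, so +756 days → 11 September 2019.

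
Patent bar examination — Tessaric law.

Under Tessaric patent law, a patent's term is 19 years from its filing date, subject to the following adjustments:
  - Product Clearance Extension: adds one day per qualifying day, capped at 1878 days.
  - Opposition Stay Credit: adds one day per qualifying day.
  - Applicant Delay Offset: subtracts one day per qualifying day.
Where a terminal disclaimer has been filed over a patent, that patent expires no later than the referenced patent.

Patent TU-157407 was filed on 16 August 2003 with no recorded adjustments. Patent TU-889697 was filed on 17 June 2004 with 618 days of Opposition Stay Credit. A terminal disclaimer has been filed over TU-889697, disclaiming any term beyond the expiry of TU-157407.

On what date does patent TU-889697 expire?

Natural term of TU-889697:
  Base: filing + 19 years → 17 June 2023.
  Opposition Stay Credit: +618 days → 24 February 2025.
Expiry of referenced patent TU-157407:
  Base: filing + 19 years → 16 August 2022.
Terminal disclaimer: TU-889697 expires on the earlier of 24 February 2025 and 16 August 2022.

August 16, 2022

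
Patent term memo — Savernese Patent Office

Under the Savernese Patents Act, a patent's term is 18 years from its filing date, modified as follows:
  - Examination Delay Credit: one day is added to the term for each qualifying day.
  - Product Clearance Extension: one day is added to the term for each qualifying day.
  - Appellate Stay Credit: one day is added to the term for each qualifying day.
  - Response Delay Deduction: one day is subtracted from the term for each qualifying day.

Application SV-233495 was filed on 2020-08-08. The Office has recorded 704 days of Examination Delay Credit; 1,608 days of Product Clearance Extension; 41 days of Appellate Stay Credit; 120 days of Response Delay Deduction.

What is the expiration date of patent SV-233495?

Base term: filing date + 18 years → 8 August 2038.
Examination Delay Credit: +704 days → 12 July 2040.
Product Clearance Extension: +1608 days → 6 December 2044.
Appellate Stay Credit: +41 days → 16 January 2045.
Response Delay Deduction: −120 days → 18 September 2044.

2044-09-18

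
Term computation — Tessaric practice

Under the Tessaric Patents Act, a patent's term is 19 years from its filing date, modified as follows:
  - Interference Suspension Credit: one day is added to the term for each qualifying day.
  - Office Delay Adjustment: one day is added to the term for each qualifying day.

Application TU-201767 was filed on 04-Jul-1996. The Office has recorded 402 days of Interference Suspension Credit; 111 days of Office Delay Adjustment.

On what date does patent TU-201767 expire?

2016-11-28

Base term: filing date + 19 years → 4 July 2015.
Interference Suspension Credit: +402 days → 9 August 2016.
Office Delay Adjustment: +111 days → 28 November 2016.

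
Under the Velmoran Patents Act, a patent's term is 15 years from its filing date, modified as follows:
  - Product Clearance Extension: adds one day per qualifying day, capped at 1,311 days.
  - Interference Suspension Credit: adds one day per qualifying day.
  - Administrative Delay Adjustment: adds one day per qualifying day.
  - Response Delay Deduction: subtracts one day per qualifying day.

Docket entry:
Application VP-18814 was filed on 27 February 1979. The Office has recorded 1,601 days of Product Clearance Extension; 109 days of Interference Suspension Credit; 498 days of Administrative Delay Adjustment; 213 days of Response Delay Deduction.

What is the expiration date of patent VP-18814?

Base term: filing date + 15 years → 27 February 1994.
Product Clearance Extension: 1601 days claimed exceeds the 1311-day cap, so +1311 days → 30 September 1997.
Interference Suspension Credit: +109 days → 17 January 1998.
Administrative Delay Adjustment: +498 days → 30 May 1999.
Response Delay Deduction: −213 days → 29 October 1998.

1998-10-29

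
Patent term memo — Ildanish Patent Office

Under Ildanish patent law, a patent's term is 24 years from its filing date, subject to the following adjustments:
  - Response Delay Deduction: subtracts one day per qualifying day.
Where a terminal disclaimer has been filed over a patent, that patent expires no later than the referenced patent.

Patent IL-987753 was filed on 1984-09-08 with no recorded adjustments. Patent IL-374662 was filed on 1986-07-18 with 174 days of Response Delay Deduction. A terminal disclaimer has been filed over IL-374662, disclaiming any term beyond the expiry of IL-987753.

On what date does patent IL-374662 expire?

September 8, 2008

Natural term of IL-374662:
  Base: filing + 24 years → 18 July 2010.
  Response Delay Deduction: −174 days → 25 January 2010.
Expiry of referenced patent IL-987753:
  Base: filing + 24 years → 8 September 2008.
Terminal disclaimer: IL-374662 expires on the earlier of 25 January 2010 and 8 September 2008.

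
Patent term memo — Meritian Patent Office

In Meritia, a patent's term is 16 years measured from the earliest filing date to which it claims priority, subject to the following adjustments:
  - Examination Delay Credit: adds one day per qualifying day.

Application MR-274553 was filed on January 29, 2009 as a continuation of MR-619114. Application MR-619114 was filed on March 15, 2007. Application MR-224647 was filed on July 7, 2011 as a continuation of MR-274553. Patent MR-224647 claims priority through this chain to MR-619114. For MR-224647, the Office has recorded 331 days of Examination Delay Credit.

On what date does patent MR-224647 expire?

February 9, 2024

Earliest priority filing: 15 March 2007.
Base term: 15 March 2007 + 16 years → 15 March 2023.
Examination Delay Credit: +331 days → 9 February 2024.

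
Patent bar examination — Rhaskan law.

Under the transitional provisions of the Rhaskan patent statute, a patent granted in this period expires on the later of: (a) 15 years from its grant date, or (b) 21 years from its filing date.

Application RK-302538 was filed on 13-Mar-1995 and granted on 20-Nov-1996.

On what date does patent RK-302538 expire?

(a) grant + 15 years → 20 November 2011.
(b) filing + 21 years → 13 March 2016.
Later of the two: 13 March 2016.

March 13, 2016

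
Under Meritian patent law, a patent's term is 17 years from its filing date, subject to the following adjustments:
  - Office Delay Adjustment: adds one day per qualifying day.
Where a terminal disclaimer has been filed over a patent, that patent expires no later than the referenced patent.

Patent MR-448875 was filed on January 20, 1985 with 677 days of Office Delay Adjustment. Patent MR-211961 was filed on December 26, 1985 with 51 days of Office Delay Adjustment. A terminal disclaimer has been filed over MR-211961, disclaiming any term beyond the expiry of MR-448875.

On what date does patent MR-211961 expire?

2003-02-15

Natural term of MR-211961:
  Base: filing + 17 years → 26 December 2002.
  Office Delay Adjustment: +51 days → 15 February 2003.
Expiry of referenced patent MR-448875:
  Base: filing + 17 years → 20 January 2002.
  Office Delay Adjustment: +677 days → 28 November 2003.
Terminal disclaimer: MR-211961 expires on the earlier of 15 February 2003 and 28 November 2003.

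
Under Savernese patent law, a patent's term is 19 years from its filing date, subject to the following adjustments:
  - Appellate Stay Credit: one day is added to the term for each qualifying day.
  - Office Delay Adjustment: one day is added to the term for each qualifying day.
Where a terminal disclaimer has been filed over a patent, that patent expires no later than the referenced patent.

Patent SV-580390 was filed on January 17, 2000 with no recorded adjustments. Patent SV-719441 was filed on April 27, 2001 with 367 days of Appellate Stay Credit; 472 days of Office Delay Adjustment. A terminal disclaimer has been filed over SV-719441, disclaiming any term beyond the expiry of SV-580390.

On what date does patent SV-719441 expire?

Natural term of SV-719441:
  Base: filing + 19 years → 27 April 2020.
  Appellate Stay Credit: +367 days → 29 April 2021.
  Office Delay Adjustment: +472 days → 14 August 2022.
Expiry of referenced patent SV-580390:
  Base: filing + 19 years → 17 January 2019.
Terminal disclaimer: SV-719441 expires on the earlier of 14 August 2022 and 17 January 2019.

January 17, 2019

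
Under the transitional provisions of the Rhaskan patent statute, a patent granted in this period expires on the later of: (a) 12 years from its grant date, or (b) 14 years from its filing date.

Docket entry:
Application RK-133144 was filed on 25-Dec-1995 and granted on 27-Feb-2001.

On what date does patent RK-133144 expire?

(a) grant + 12 years → 27 February 2013.
(b) filing + 14 years → 25 December 2009.
Later of the two: 27 February 2013.

February 27, 2013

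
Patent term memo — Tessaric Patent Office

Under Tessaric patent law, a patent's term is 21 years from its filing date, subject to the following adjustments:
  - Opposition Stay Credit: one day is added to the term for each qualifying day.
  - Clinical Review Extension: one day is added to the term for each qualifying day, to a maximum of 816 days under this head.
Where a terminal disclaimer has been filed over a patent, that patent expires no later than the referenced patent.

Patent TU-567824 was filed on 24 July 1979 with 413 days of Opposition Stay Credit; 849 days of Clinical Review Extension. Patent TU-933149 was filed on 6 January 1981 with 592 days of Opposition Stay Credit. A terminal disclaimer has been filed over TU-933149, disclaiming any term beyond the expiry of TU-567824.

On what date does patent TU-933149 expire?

August 21, 2003

Natural term of TU-933149:
  Base: filing + 21 years → 6 January 2002.
  Opposition Stay Credit: +592 days → 21 August 2003.
Expiry of referenced patent TU-567824:
  Base: filing + 21 years → 24 July 2000.
  Opposition Stay Credit: +413 days → 10 September 2001.
  Clinical Review Extension: 849 days claimed exceeds the 816-day cap, so +816 days → 5 December 2003.
Terminal disclaimer: TU-933149 expires on the earlier of 21 August 2003 and 5 December 2003.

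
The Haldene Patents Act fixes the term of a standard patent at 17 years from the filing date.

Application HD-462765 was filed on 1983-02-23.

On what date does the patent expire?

2000-02-23

Filing date + 17 years → 23 February 2000.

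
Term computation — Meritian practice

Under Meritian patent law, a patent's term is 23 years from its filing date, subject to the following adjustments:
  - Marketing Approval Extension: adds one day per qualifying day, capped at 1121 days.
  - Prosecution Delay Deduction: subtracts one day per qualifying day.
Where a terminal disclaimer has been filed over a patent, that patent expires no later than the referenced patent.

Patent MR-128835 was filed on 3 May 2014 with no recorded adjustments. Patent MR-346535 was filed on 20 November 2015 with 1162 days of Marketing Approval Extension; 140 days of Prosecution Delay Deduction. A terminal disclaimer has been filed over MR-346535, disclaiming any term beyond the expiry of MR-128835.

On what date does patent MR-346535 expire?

2037-05-03

Natural term of MR-346535:
  Base: filing + 23 years → 20 November 2038.
  Marketing Approval Extension: 1162 days claimed exceeds the 1121-day cap, so +1121 days → 15 December 2041.
  Prosecution Delay Deduction: −140 days → 28 July 2041.
Expiry of referenced patent MR-128835:
  Base: filing + 23 years → 3 May 2037.
Terminal disclaimer: MR-346535 expires on the earlier of 28 July 2041 and 3 May 2037.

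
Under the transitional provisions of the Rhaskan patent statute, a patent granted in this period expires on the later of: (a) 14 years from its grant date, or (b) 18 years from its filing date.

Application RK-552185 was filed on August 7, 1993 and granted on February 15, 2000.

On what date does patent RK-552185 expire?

(a) grant + 14 years → 15 February 2014.
(b) filing + 18 years → 7 August 2011.
Later of the two: 15 February 2014.

February 15, 2014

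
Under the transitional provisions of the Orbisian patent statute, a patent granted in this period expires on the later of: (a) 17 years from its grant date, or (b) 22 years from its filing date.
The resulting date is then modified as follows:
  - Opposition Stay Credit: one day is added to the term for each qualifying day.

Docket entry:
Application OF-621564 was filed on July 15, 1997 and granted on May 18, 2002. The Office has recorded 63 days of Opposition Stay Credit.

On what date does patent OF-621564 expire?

2019-09-16

(a) grant + 17 years → 18 May 2019.
(b) filing + 22 years → 15 July 2019.
Later of the two: 15 July 2019.
Opposition Stay Credit: +63 days → 16 September 2019.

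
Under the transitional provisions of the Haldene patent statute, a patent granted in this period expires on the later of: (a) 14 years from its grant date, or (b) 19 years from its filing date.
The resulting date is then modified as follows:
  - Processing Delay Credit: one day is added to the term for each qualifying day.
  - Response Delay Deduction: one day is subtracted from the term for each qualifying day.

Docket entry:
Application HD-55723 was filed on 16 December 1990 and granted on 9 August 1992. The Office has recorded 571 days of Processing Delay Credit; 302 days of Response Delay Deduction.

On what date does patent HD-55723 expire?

2010-09-11

(a) grant + 14 years → 9 August 2006.
(b) filing + 19 years → 16 December 2009.
Later of the two: 16 December 2009.
Processing Delay Credit: +571 days → 10 July 2011.
Response Delay Deduction: −302 days → 11 September 2010.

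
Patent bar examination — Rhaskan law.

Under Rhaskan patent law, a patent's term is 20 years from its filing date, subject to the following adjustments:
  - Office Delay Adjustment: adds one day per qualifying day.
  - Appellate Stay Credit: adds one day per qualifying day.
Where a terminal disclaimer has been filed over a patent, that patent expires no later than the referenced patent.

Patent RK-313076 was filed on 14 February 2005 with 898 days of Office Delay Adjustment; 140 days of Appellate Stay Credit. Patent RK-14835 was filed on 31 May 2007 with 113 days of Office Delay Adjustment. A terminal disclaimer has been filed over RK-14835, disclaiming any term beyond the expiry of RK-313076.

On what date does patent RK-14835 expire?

September 21, 2027

Natural term of RK-14835:
  Base: filing + 20 years → 31 May 2027.
  Office Delay Adjustment: +113 days → 21 September 2027.
Expiry of referenced patent RK-313076:
  Base: filing + 20 years → 14 February 2025.
  Office Delay Adjustment: +898 days → 1 August 2027.
  Appellate Stay Credit: +140 days → 19 December 2027.
Terminal disclaimer: RK-14835 expires on the earlier of 21 September 2027 and 19 December 2027.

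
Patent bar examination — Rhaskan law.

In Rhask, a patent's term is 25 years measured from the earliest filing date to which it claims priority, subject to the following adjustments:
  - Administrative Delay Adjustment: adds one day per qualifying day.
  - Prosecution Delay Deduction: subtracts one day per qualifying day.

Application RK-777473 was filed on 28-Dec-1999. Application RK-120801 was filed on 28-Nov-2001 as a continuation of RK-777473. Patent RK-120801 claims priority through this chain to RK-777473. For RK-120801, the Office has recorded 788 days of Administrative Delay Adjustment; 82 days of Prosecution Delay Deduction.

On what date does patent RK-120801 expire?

2026-12-04

Earliest priority filing: 28 December 1999.
Base term: 28 December 1999 + 25 years → 28 December 2024.
Administrative Delay Adjustment: +788 days → 24 February 2027.
Prosecution Delay Deduction: −82 days → 4 December 2026.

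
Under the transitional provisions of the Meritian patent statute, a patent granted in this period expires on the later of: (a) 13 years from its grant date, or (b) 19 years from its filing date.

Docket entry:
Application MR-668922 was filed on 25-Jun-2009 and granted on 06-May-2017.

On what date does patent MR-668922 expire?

(a) grant + 13 years → 6 May 2030.
(b) filing + 19 years → 25 June 2028.
Later of the two: 6 May 2030.

May 6, 2030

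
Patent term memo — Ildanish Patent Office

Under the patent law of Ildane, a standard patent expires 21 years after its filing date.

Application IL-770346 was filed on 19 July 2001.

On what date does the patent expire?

Filing date + 21 years → 19 July 2022.

July 19, 2022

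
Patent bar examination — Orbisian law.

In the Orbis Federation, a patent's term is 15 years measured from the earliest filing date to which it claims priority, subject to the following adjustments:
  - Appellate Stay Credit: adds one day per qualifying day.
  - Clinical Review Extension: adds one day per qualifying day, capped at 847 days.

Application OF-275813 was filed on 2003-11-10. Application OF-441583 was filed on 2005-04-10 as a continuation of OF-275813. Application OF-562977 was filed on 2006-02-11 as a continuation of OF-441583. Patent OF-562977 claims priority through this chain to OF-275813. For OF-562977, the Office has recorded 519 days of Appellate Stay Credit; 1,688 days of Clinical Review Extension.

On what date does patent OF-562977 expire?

Earliest priority filing: 10 November 2003.
Base term: 10 November 2003 + 15 years → 10 November 2018.
Appellate Stay Credit: +519 days → 12 April 2020.
Clinical Review Extension: 1688 days claimed exceeds the 847-day cap, so +847 days → 7 August 2022.

2022-08-07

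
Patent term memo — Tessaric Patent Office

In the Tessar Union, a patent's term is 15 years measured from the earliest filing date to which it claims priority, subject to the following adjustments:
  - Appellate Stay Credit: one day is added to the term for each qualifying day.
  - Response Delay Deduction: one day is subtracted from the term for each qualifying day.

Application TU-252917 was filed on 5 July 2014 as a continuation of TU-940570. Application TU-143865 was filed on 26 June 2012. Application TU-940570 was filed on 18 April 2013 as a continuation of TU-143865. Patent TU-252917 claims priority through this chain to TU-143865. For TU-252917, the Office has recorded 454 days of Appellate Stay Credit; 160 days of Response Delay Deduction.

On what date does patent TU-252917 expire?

Earliest priority filing: 26 June 2012.
Base term: 26 June 2012 + 15 years → 26 June 2027.
Appellate Stay Credit: +454 days → 22 September 2028.
Response Delay Deduction: −160 days → 15 April 2028.

2028-04-15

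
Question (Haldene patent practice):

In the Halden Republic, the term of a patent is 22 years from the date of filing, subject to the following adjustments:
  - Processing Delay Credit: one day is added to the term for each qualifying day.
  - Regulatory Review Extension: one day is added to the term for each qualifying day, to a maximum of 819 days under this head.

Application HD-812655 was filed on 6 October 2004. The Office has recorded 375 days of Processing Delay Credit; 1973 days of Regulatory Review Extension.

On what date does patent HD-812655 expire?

Base term: filing date + 22 years → 6 October 2026.
Processing Delay Credit: +375 days → 16 October 2027.
Regulatory Review Extension: 1973 days claimed exceeds the 819-day cap, so +819 days → 12 January 2030.

2030-01-12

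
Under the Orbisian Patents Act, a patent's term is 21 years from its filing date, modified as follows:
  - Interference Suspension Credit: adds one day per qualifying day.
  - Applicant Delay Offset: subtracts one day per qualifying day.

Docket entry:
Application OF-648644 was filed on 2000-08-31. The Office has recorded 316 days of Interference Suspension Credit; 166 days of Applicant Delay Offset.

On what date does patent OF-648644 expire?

January 28, 2022

Base term: filing date + 21 years → 31 August 2021.
Interference Suspension Credit: +316 days → 13 July 2022.
Applicant Delay Offset: −166 days → 28 January 2022.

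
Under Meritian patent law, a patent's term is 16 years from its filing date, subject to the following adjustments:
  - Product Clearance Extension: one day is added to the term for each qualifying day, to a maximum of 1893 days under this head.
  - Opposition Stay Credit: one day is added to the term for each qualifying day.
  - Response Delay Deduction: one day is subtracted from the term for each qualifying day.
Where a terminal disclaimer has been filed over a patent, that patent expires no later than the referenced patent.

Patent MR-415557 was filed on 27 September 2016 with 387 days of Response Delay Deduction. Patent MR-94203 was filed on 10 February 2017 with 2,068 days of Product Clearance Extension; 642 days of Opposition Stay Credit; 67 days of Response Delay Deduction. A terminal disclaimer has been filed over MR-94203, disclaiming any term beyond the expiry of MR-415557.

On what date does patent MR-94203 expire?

September 6, 2031

Natural term of MR-94203:
  Base: filing + 16 years → 10 February 2033.
  Product Clearance Extension: 2068 days claimed exceeds the 1893-day cap, so +1893 days → 18 April 2038.
  Opposition Stay Credit: +642 days → 20 January 2040.
  Response Delay Deduction: −67 days → 14 November 2039.
Expiry of referenced patent MR-415557:
  Base: filing + 16 years → 27 September 2032.
  Response Delay Deduction: −387 days → 6 September 2031.
Terminal disclaimer: MR-94203 expires on the earlier of 14 November 2039 and 6 September 2031.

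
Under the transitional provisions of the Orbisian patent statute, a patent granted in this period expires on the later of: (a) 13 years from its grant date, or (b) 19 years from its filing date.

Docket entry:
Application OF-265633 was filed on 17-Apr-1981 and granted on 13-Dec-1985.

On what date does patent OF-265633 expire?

(a) grant + 13 years → 13 December 1998.
(b) filing + 19 years → 17 April 2000.
Later of the two: 17 April 2000.

2000-04-17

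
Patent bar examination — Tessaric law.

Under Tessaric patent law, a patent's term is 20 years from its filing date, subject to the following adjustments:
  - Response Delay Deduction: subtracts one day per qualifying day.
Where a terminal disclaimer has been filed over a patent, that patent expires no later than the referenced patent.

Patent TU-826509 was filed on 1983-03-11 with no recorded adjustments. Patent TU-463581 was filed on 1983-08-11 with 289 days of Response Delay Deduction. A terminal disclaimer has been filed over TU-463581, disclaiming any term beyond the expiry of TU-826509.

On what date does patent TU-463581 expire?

Natural term of TU-463581:
  Base: filing + 20 years → 11 August 2003.
  Response Delay Deduction: −289 days → 26 October 2002.
Expiry of referenced patent TU-826509:
  Base: filing + 20 years → 11 March 2003.
Terminal disclaimer: TU-463581 expires on the earlier of 26 October 2002 and 11 March 2003.

October 26, 2002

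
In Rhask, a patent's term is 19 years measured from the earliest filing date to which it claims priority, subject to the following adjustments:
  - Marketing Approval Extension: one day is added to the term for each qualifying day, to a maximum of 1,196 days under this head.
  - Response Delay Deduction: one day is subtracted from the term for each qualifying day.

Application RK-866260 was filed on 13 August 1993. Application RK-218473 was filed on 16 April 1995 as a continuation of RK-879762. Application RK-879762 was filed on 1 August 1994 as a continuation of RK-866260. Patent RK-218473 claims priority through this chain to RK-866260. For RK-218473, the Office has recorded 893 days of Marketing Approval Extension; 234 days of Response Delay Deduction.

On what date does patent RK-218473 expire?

Earliest priority filing: 13 August 1993.
Base term: 13 August 1993 + 19 years → 13 August 2012.
Marketing Approval Extension: 893 days (within the 1196-day cap) → +893 days → 23 January 2015.
Response Delay Deduction: −234 days → 3 June 2014.

June 3, 2014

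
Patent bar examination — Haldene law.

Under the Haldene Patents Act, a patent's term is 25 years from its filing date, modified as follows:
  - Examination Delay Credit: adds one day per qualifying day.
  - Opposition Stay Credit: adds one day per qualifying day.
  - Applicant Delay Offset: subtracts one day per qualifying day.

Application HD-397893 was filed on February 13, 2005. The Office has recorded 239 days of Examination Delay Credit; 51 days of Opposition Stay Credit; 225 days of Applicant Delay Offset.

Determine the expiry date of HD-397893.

April 19, 2030

Base term: filing date + 25 years → 13 February 2030.
Examination Delay Credit: +239 days → 10 October 2030.
Opposition Stay Credit: +51 days → 30 November 2030.
Applicant Delay Offset: −225 days → 19 April 2030.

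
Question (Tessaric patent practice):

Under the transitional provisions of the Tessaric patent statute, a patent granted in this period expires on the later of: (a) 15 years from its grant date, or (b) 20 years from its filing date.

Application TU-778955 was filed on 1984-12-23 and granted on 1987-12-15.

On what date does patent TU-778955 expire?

(a) grant + 15 years → 15 December 2002.
(b) filing + 20 years → 23 December 2004.
Later of the two: 23 December 2004.

2004-12-23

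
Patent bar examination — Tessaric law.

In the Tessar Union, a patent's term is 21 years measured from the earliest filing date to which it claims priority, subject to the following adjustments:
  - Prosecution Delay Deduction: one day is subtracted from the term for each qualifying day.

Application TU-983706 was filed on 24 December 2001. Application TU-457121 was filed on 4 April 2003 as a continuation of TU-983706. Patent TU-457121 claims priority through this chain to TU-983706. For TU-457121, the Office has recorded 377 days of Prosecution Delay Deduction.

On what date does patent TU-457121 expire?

Earliest priority filing: 24 December 2001.
Base term: 24 December 2001 + 21 years → 24 December 2022.
Prosecution Delay Deduction: −377 days → 12 December 2021.

2021-12-12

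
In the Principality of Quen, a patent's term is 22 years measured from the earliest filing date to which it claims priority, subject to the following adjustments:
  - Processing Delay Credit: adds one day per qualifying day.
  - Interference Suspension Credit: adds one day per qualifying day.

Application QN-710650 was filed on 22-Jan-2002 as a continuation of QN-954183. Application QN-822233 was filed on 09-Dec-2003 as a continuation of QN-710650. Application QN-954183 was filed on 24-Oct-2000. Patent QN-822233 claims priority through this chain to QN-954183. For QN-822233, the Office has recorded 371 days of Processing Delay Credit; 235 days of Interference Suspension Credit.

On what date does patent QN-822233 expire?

June 21, 2024

Earliest priority filing: 24 October 2000.
Base term: 24 October 2000 + 22 years → 24 October 2022.
Processing Delay Credit: +371 days → 30 October 2023.
Interference Suspension Credit: +235 days → 21 June 2024.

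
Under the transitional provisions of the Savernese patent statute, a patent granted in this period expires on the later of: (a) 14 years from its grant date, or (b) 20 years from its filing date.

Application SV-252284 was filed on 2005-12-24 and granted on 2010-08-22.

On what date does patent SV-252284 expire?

December 24, 2025

(a) grant + 14 years → 22 August 2024.
(b) filing + 20 years → 24 December 2025.
Later of the two: 24 December 2025.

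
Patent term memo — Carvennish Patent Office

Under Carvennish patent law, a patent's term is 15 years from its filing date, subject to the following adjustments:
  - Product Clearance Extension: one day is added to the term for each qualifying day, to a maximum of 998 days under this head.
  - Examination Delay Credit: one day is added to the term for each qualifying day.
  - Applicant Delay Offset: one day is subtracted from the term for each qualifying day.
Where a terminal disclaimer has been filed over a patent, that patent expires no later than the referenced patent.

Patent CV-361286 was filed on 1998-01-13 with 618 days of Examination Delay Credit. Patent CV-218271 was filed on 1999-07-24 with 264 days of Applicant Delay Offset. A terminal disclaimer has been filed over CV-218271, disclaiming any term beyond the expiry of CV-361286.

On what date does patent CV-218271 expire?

Natural term of CV-218271:
  Base: filing + 15 years → 24 July 2014.
  Applicant Delay Offset: −264 days → 2 November 2013.
Expiry of referenced patent CV-361286:
  Base: filing + 15 years → 13 January 2013.
  Examination Delay Credit: +618 days → 23 September 2014.
Terminal disclaimer: CV-218271 expires on the earlier of 2 November 2013 and 23 September 2014.

2013-11-02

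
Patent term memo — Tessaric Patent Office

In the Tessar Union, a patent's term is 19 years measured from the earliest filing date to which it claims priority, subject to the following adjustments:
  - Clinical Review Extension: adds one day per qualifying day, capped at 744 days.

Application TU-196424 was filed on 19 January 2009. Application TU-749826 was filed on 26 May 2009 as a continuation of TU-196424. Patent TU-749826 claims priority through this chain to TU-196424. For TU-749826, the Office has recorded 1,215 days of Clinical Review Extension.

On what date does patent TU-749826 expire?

2030-02-01

Earliest priority filing: 19 January 2009.
Base term: 19 January 2009 + 19 years → 19 January 2028.
Clinical Review Extension: 1215 days claimed exceeds the 744-day cap, so +744 days → 1 February 2030.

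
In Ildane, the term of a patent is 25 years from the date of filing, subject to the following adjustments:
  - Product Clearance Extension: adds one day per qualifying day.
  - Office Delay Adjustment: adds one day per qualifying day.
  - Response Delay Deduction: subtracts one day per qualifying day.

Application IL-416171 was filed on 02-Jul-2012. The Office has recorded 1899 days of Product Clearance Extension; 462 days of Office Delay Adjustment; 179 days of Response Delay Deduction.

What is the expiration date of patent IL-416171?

Base term: filing date + 25 years → 2 July 2037.
Product Clearance Extension: +1899 days → 13 September 2042.
Office Delay Adjustment: +462 days → 19 December 2043.
Response Delay Deduction: −179 days → 23 June 2043.

2043-06-23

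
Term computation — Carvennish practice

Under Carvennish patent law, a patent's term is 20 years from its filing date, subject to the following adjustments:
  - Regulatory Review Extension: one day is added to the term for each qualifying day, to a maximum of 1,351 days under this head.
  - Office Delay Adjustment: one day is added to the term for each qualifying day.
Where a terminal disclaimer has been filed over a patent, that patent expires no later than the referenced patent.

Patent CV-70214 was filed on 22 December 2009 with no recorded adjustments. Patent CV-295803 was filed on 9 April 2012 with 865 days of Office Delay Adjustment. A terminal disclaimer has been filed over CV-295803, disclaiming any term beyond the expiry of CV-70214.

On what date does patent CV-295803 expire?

Natural term of CV-295803:
  Base: filing + 20 years → 9 April 2032.
  Office Delay Adjustment: +865 days → 22 August 2034.
Expiry of referenced patent CV-70214:
  Base: filing + 20 years → 22 December 2029.
Terminal disclaimer: CV-295803 expires on the earlier of 22 August 2034 and 22 December 2029.

December 22, 2029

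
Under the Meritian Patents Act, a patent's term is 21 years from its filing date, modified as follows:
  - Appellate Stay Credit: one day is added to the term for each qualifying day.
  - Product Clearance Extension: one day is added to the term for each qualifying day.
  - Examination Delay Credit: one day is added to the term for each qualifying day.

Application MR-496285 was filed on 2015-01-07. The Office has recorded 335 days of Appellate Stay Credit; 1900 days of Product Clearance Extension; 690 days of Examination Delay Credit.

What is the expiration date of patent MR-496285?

Base term: filing date + 21 years → 7 January 2036.
Appellate Stay Credit: +335 days → 7 December 2036.
Product Clearance Extension: +1900 days → 19 February 2042.
Examination Delay Credit: +690 days → 10 January 2044.

January 10, 2044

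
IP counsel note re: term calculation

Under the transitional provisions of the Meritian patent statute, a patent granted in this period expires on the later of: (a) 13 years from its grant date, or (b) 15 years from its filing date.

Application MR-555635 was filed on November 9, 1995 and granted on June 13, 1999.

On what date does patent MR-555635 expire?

June 13, 2012

(a) grant + 13 years → 13 June 2012.
(b) filing + 15 years → 9 November 2010.
Later of the two: 13 June 2012.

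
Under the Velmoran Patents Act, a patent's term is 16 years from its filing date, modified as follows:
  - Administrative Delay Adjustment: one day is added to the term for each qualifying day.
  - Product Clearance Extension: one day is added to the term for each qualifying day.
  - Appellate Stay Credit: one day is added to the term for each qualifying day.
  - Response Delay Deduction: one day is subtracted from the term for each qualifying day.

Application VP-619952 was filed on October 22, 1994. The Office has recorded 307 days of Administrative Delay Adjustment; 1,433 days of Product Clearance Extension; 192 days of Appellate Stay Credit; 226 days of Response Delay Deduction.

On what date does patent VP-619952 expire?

Base term: filing date + 16 years → 22 October 2010.
Administrative Delay Adjustment: +307 days → 25 August 2011.
Product Clearance Extension: +1433 days → 28 July 2015.
Appellate Stay Credit: +192 days → 5 February 2016.
Response Delay Deduction: −226 days → 24 June 2015.

2015-06-24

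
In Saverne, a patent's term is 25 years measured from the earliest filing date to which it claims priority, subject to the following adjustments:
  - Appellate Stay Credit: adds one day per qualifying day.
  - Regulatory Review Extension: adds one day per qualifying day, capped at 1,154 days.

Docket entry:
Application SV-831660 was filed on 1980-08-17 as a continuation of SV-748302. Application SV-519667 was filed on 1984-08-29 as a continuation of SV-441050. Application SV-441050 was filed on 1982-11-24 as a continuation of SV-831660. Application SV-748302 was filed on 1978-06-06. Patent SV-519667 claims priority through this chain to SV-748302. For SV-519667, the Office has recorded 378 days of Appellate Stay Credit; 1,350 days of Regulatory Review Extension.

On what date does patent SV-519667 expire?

Earliest priority filing: 6 June 1978.
Base term: 6 June 1978 + 25 years → 6 June 2003.
Appellate Stay Credit: +378 days → 18 June 2004.
Regulatory Review Extension: 1350 days claimed exceeds the 1154-day cap, so +1154 days → 16 August 2007.

2007-08-16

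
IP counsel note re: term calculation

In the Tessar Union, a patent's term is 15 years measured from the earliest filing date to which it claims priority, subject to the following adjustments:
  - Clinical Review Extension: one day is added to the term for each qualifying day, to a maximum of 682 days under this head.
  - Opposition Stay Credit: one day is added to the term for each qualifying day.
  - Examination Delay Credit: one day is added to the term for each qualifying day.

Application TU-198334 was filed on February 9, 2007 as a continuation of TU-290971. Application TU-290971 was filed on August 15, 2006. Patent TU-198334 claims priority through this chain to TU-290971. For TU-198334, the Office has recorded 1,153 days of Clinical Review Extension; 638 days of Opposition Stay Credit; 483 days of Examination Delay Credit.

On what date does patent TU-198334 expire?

Earliest priority filing: 15 August 2006.
Base term: 15 August 2006 + 15 years → 15 August 2021.
Clinical Review Extension: 1153 days claimed exceeds the 682-day cap, so +682 days → 28 June 2023.
Opposition Stay Credit: +638 days → 27 March 2025.
Examination Delay Credit: +483 days → 23 July 2026.

July 23, 2026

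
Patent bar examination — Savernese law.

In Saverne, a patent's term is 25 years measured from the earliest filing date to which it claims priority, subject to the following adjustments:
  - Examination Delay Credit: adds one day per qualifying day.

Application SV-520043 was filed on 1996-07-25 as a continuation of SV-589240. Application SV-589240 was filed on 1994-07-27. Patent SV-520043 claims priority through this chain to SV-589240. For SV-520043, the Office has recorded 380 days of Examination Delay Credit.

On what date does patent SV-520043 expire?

August 10, 2020

Earliest priority filing: 27 July 1994.
Base term: 27 July 1994 + 25 years → 27 July 2019.
Examination Delay Credit: +380 days → 10 August 2020.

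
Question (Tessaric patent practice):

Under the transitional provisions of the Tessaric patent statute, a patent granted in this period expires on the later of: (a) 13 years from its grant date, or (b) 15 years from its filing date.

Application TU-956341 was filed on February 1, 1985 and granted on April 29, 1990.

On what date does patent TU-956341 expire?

April 29, 2003

(a) grant + 13 years → 29 April 2003.
(b) filing + 15 years → 1 February 2000.
Later of the two: 29 April 2003.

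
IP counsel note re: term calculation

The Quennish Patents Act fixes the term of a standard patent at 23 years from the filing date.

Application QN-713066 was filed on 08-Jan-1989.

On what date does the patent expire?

January 8, 2012

Filing date + 23 years → 8 January 2012.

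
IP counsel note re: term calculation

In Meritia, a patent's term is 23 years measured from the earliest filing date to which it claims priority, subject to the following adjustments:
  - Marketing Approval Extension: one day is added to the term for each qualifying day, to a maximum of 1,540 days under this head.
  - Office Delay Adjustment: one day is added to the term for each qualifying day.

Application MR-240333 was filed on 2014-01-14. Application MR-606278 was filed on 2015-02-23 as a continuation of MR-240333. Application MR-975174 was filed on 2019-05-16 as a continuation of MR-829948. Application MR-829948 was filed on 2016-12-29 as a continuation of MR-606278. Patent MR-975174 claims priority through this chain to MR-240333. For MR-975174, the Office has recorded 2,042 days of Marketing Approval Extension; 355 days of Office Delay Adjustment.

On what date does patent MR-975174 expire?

Earliest priority filing: 14 January 2014.
Base term: 14 January 2014 + 23 years → 14 January 2037.
Marketing Approval Extension: 2042 days claimed exceeds the 1540-day cap, so +1540 days → 3 April 2041.
Office Delay Adjustment: +355 days → 24 March 2042.

March 24, 2042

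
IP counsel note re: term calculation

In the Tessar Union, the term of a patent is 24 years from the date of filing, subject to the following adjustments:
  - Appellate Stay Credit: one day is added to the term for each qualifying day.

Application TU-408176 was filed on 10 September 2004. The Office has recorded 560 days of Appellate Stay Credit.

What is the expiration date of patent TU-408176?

2030-03-24

Base term: filing date + 24 years → 10 September 2028.
Appellate Stay Credit: +560 days → 24 March 2030.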